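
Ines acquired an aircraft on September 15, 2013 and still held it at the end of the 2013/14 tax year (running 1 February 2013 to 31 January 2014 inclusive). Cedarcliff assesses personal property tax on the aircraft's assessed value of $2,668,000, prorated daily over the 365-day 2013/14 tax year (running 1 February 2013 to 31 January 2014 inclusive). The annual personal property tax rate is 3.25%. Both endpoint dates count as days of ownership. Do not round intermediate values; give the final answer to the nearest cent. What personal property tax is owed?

Days held (September 15, 2013 – January 31, 2014): 139 out of 365
Tax = $2,668,000 × 3.25% × 139/365 = $33,021.0685

$33,021.07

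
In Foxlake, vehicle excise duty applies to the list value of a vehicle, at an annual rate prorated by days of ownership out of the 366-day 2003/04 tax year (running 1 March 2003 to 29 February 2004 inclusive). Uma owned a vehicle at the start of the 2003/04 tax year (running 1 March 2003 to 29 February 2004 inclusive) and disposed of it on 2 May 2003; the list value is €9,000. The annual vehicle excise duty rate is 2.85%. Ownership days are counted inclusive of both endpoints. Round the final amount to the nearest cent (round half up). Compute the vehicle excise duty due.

Days held (1 Mar – 2 May 2003): 63 out of 366
Tax = €9,000 × 2.85% × 63/366 = €44.1516

€44.15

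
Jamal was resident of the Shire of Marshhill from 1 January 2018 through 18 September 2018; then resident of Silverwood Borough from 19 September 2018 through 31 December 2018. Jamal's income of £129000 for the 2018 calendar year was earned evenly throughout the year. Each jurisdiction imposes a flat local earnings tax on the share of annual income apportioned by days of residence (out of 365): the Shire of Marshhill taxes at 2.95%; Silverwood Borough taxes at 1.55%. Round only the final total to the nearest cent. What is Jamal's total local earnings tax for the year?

£3290.91

The Shire of Marshhill, 1 January – 18 September 2018: 261 days → £129000 × 2.95% × 261/365 = £2721.1932
Silverwood Borough, 19 September – 31 December 2018: 104 days → £129000 × 1.55% × 104/365 = £569.7205
Total = £3290.9137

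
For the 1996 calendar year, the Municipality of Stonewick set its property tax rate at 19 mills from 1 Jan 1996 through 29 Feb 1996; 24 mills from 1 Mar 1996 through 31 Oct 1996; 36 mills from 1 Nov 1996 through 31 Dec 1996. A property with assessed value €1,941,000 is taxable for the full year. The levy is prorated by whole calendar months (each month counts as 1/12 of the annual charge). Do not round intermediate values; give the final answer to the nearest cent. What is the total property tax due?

1 Jan – 29 Feb 1996: 2 months at 19 mills → €1,941,000 × 1.9% × 2/12 = €6,146.5000
1 Mar – 31 Oct 1996: 8 months at 24 mills → €1,941,000 × 2.4% × 8/12 = €31,056.0000
1 Nov – 31 Dec 1996: 2 months at 36 mills → €1,941,000 × 3.6% × 2/12 = €11,646.0000
Total = €48,848.5000

€48,848.50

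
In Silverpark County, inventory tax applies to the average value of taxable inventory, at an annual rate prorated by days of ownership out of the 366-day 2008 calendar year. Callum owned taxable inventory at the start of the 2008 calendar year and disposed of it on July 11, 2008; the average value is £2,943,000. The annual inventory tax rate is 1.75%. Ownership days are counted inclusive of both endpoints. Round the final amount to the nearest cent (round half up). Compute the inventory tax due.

£27,158.42

Days held (January 1 – July 11, 2008): 193 out of 366
Tax = £2,943,000 × 1.75% × 193/366 = £27,158.4221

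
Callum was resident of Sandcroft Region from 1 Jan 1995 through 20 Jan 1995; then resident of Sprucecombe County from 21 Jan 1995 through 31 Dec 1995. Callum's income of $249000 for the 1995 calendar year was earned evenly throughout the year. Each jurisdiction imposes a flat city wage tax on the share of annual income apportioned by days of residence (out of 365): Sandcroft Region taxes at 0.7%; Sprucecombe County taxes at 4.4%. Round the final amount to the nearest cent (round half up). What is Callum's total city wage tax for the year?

$10451.18

Sandcroft Region, 1 Jan – 20 Jan 1995: 20 days → $249000 × 0.7% × 20/365 = $95.5068
Sprucecombe County, 21 Jan – 31 Dec 1995: 345 days → $249000 × 4.4% × 345/365 = $10355.6712
Total = $10451.1781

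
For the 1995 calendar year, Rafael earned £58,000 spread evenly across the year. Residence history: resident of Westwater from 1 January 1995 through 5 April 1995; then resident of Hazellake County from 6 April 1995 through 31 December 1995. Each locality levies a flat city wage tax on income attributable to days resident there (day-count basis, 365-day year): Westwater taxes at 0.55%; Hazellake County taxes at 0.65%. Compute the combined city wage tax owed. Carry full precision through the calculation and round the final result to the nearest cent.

Westwater, 1 January – 5 April 1995: 95 days → £58,000 × 0.55% × 95/365 = £83.0274
Hazellake County, 6 April – 31 December 1995: 270 days → £58,000 × 0.65% × 270/365 = £278.8767
Total = £361.9041

£361.90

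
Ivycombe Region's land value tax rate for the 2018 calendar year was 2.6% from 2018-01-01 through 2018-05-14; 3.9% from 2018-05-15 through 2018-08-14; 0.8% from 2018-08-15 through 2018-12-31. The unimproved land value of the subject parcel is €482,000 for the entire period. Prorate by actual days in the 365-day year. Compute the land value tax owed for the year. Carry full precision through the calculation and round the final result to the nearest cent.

2018-01-01 to 2018-05-14: 134 days at 2.6% → €482,000 × 2.6% × 134/365 = €4,600.7890
2018-05-15 to 2018-08-14: 92 days at 3.9% → €482,000 × 3.9% × 92/365 = €4,738.1260
2018-08-15 to 2018-12-31: 139 days at 0.8% → €482,000 × 0.8% × 139/365 = €1,468.4493
Total = €10,807.3644

€10,807.36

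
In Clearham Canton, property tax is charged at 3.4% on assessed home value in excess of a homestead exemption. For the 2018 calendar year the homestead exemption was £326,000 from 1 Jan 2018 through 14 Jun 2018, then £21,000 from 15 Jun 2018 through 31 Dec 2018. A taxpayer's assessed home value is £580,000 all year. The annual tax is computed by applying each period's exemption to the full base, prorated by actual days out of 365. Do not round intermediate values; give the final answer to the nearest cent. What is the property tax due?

£14,318.19

1 Jan – 14 Jun 2018: 165 days, exemption £326,000 → (£580,000 − £326,000) × 3.4% × 165/365 = £3,903.9452
15 Jun – 31 Dec 2018: 200 days, exemption £21,000 → (£580,000 − £21,000) × 3.4% × 200/365 = £10,414.2466
Total = £14,318.1918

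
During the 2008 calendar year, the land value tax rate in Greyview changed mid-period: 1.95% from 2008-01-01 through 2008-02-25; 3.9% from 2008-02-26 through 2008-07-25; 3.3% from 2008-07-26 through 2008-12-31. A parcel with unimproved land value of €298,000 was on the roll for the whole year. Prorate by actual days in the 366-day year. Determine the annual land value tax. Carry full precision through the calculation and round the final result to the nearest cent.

€9,956.13

2008-01-01 to 2008-02-25: 56 days at 1.95% → €298,000 × 1.95% × 56/366 = €889.1148
2008-02-26 to 2008-07-25: 151 days at 3.9% → €298,000 × 3.9% × 151/366 = €4,794.8689
2008-07-26 to 2008-12-31: 159 days at 3.3% → €298,000 × 3.3% × 159/366 = €4,272.1475
Total = €9,956.1311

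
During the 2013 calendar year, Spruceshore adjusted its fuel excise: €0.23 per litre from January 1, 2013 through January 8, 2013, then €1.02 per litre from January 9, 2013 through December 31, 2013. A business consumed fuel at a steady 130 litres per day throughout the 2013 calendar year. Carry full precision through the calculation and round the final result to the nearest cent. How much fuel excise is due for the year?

January 1 – January 8, 2013: 8 days × 130 litres/day = 1,040 litres at €0.23/litre → €239.20
January 9 – December 31, 2013: 357 days × 130 litres/day = 46,410 litres at €1.02/litre → €47,338.20

€47,577.40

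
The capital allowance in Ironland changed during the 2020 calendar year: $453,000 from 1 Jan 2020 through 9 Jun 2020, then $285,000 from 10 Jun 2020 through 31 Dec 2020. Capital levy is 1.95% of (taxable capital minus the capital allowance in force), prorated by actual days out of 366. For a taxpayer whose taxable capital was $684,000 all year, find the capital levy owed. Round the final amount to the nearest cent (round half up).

1 Jan – 9 Jun 2020: 161 days, exemption $453,000 → ($684,000 − $453,000) × 1.95% × 161/366 = $1,981.4877
10 Jun – 31 Dec 2020: 205 days, exemption $285,000 → ($684,000 − $285,000) × 1.95% × 205/366 = $4,357.9303
Total = $6,339.4180

$6,339.42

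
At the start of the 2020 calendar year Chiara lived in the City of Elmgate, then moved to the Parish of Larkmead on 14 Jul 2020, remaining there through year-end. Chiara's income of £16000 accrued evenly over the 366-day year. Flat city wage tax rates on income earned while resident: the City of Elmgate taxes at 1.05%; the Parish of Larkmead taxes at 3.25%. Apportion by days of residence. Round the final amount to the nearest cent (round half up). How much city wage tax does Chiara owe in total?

The City of Elmgate, 1 Jan – 13 Jul 2020: 195 days → £16000 × 1.05% × 195/366 = £89.5082
The Parish of Larkmead, 14 Jul – 31 Dec 2020: 171 days → £16000 × 3.25% × 171/366 = £242.9508
Total = £332.4590

£332.46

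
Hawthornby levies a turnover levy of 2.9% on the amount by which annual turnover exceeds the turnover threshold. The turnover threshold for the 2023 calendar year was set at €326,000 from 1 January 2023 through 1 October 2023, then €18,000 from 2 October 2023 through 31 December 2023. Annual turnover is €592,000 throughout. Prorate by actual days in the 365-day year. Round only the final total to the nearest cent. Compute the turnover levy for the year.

€9,940.88

1 January – 1 October 2023: 274 days, exemption €326,000 → (€592,000 − €326,000) × 2.9% × 274/365 = €5,790.7836
2 October – 31 December 2023: 91 days, exemption €18,000 → (€592,000 − €18,000) × 2.9% × 91/365 = €4,150.0986
Total = €9,940.8822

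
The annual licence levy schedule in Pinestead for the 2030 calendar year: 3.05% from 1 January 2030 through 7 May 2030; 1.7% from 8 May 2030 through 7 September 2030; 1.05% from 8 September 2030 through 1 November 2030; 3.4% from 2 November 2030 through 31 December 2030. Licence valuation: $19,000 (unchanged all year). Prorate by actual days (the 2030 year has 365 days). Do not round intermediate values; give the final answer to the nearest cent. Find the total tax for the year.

1 January – 7 May 2030: 127 days at 3.05% → $19,000 × 3.05% × 127/365 = $201.6342
8 May – 7 September 2030: 123 days at 1.7% → $19,000 × 1.7% × 123/365 = $108.8466
8 September – 1 November 2030: 55 days at 1.05% → $19,000 × 1.05% × 55/365 = $30.0616
2 November – 31 December 2030: 60 days at 3.4% → $19,000 × 3.4% × 60/365 = $106.1918
Total = $446.7342

$446.73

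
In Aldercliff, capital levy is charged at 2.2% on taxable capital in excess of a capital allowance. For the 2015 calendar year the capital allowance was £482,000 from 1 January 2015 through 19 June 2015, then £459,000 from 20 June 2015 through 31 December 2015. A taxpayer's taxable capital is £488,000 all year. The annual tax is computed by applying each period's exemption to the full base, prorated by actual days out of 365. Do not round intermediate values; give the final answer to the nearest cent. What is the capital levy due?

1 January – 19 June 2015: 170 days, exemption £482,000 → (£488,000 − £482,000) × 2.2% × 170/365 = £61.4795
20 June – 31 December 2015: 195 days, exemption £459,000 → (£488,000 − £459,000) × 2.2% × 195/365 = £340.8493
Total = £402.3288

£402.33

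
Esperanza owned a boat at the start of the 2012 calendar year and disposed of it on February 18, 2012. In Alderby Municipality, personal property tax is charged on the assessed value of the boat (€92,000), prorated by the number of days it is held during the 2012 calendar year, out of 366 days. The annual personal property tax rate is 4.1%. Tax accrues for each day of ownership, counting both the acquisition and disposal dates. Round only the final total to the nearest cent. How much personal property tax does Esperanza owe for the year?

€504.99

Days held (January 1 – February 18, 2012): 49 out of 366
Tax = €92,000 × 4.1% × 49/366 = €504.9945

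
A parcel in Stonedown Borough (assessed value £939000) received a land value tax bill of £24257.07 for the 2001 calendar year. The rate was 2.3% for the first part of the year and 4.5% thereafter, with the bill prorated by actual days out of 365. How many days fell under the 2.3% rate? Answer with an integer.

Let d = days at the first rate; then 365 − d days at the second rate.
£939000 × [2.3%·d + 4.5%·(365−d)] / 365 = £24257.07
Solving gives d = 318, so the new rate took effect on November 15, 2001.

318 days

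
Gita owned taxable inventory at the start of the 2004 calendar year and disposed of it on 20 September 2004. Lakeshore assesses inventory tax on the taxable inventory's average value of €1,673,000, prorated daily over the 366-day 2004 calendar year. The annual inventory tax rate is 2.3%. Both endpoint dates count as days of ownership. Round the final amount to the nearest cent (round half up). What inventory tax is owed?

€27,755.34

Days held (1 January – 20 September 2004): 264 out of 366
Tax = €1,673,000 × 2.3% × 264/366 = €27,755.3443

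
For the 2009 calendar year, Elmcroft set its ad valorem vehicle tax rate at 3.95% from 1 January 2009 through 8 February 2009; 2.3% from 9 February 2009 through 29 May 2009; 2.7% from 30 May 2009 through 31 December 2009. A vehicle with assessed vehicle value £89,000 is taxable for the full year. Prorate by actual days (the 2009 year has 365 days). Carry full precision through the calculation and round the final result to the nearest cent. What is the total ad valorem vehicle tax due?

1 January – 8 February 2009: 39 days at 3.95% → £89,000 × 3.95% × 39/365 = £375.6288
9 February – 29 May 2009: 110 days at 2.3% → £89,000 × 2.3% × 110/365 = £616.9041
30 May – 31 December 2009: 216 days at 2.7% → £89,000 × 2.7% × 216/365 = £1,422.0493
Total = £2,414.5822

£2,414.58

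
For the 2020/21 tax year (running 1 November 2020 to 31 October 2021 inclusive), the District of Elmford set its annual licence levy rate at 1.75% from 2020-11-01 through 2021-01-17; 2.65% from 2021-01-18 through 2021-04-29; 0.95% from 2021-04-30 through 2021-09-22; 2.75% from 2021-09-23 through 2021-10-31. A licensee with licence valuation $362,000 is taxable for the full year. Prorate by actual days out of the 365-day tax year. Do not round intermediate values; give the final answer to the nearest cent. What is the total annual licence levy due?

2020-11-01 to 2021-01-17: 78 days at 1.75% → $362,000 × 1.75% × 78/365 = $1,353.7808
2021-01-18 to 2021-04-29: 102 days at 2.65% → $362,000 × 2.65% × 102/365 = $2,680.7836
2021-04-30 to 2021-09-22: 146 days at 0.95% → $362,000 × 0.95% × 146/365 = $1,375.6000
2021-09-23 to 2021-10-31: 39 days at 2.75% → $362,000 × 2.75% × 39/365 = $1,063.6849
Total = $6,473.8493

$6,473.85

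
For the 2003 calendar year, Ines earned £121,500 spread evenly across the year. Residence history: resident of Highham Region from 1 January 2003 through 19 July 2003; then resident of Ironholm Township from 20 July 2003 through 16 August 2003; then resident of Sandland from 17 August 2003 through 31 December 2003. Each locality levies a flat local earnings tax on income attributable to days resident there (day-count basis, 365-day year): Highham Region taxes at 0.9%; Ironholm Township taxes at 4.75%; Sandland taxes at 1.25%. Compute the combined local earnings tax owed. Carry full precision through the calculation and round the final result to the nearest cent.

£1,611.96

Highham Region, 1 January – 19 July 2003: 200 days → £121,500 × 0.9% × 200/365 = £599.1781
Ironholm Township, 20 July – 16 August 2003: 28 days → £121,500 × 4.75% × 28/365 = £442.7260
Sandland, 17 August – 31 December 2003: 137 days → £121,500 × 1.25% × 137/365 = £570.0514
Total = £1,611.9555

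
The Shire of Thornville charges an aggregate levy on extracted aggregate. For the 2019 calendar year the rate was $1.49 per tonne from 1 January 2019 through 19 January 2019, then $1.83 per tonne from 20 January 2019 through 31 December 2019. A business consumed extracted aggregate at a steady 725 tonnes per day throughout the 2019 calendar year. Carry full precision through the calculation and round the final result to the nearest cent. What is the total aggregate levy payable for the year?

$479,580.25

1 January – 19 January 2019: 19 days × 725 tonnes/day = 13,775 tonnes at $1.49/tonne → $20,524.75
20 January – 31 December 2019: 346 days × 725 tonnes/day = 250,850 tonnes at $1.83/tonne → $459,055.50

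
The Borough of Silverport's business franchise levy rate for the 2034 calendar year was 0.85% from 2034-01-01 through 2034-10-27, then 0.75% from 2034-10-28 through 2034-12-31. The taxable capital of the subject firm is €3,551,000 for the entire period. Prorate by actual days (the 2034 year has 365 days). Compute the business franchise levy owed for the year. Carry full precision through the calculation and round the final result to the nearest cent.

€29,551.13

2034-01-01 to 2034-10-27: 300 days at 0.85% → €3,551,000 × 0.85% × 300/365 = €24,808.3562
2034-10-28 to 2034-12-31: 65 days at 0.75% → €3,551,000 × 0.75% × 65/365 = €4,742.7740
Total = €29,551.1301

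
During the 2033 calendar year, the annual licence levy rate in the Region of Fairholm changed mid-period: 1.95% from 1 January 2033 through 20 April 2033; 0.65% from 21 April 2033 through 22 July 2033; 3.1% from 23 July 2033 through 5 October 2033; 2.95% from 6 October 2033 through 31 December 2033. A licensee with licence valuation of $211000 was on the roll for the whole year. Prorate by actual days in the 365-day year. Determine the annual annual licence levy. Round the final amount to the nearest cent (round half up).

1 January – 20 April 2033: 110 days at 1.95% → $211000 × 1.95% × 110/365 = $1239.9863
21 April – 22 July 2033: 93 days at 0.65% → $211000 × 0.65% × 93/365 = $349.4507
23 July – 5 October 2033: 75 days at 3.1% → $211000 × 3.1% × 75/365 = $1344.0411
6 October – 31 December 2033: 87 days at 2.95% → $211000 × 2.95% × 87/365 = $1483.6479
Total = $4417.1260

$4417.13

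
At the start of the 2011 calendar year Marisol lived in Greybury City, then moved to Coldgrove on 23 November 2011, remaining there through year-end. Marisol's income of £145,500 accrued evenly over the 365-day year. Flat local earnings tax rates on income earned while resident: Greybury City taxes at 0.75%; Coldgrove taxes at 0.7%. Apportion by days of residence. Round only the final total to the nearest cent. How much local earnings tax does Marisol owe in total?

£1,083.48

Greybury City, 1 January – 22 November 2011: 326 days → £145,500 × 0.75% × 326/365 = £974.6507
Coldgrove, 23 November – 31 December 2011: 39 days → £145,500 × 0.7% × 39/365 = £108.8260
Total = £1,083.4767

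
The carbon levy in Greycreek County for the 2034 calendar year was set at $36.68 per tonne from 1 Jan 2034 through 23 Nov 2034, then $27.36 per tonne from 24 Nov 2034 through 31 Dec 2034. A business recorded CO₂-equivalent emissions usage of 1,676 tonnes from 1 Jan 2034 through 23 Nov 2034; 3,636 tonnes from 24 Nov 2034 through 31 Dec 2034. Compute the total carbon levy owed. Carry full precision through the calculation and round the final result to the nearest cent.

1 Jan – 23 Nov 2034: 1,676 tonnes at $36.68/tonne → $61,475.68
24 Nov – 31 Dec 2034: 3,636 tonnes at $27.36/tonne → $99,480.96

$160,956.64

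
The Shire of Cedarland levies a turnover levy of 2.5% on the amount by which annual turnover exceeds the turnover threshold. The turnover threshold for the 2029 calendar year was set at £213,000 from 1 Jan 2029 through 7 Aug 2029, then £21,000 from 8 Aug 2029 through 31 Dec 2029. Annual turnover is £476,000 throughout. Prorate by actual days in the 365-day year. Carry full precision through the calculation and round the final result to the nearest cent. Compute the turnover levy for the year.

1 Jan – 7 Aug 2029: 219 days, exemption £213,000 → (£476,000 − £213,000) × 2.5% × 219/365 = £3,945.0000
8 Aug – 31 Dec 2029: 146 days, exemption £21,000 → (£476,000 − £21,000) × 2.5% × 146/365 = £4,550.0000
Total = £8,495.0000

£8,495.00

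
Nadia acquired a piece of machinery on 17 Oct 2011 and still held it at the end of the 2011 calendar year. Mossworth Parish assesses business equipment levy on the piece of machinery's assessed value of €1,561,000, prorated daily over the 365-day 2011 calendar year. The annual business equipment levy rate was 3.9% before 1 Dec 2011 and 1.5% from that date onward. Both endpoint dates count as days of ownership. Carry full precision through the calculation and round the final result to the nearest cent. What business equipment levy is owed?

17 Oct – 30 Nov 2011: 45 days at 3.9% → €1,561,000 × 3.9% × 45/365 = €7,505.6301
1 Dec – 31 Dec 2011: 31 days at 1.5% → €1,561,000 × 1.5% × 31/365 = €1,988.6712
Total = €9,494.3014

€9,494.30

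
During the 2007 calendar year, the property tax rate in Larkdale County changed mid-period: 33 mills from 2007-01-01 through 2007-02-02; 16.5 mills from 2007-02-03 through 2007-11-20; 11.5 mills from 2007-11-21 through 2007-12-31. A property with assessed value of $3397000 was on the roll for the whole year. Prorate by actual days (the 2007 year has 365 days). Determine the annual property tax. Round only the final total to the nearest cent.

2007-01-01 to 2007-02-02: 33 days at 33 mills → $3397000 × 3.3% × 33/365 = $10135.1589
2007-02-03 to 2007-11-20: 291 days at 16.5 mills → $3397000 × 1.65% × 291/365 = $44686.8370
2007-11-21 to 2007-12-31: 41 days at 11.5 mills → $3397000 × 1.15% × 41/365 = $4388.1795
Total = $59210.1753

$59210.18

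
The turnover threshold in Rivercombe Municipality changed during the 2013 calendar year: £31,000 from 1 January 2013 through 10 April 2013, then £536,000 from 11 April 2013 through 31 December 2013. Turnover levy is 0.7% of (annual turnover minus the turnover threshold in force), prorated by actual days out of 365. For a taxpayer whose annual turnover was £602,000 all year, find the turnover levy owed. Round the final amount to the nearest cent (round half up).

£1,430.49

1 January – 10 April 2013: 100 days, exemption £31,000 → (£602,000 − £31,000) × 0.7% × 100/365 = £1,095.0685
11 April – 31 December 2013: 265 days, exemption £536,000 → (£602,000 − £536,000) × 0.7% × 265/365 = £335.4247
Total = £1,430.4932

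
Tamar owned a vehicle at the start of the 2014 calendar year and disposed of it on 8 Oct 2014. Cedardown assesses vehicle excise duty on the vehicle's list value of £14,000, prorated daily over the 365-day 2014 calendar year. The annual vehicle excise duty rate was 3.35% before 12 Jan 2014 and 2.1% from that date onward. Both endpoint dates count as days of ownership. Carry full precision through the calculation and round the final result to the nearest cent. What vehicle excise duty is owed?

£231.61

1 Jan – 11 Jan 2014: 11 days at 3.35% → £14,000 × 3.35% × 11/365 = £14.1342
12 Jan – 8 Oct 2014: 270 days at 2.1% → £14,000 × 2.1% × 270/365 = £217.4795
Total = £231.6137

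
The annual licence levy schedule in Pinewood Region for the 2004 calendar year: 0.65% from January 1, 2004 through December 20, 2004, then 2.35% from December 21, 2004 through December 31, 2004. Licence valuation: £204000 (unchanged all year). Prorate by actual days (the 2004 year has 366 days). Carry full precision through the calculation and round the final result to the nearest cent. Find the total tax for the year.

January 1 – December 20, 2004: 355 days at 0.65% → £204000 × 0.65% × 355/366 = £1286.1475
December 21 – December 31, 2004: 11 days at 2.35% → £204000 × 2.35% × 11/366 = £144.0820
Total = £1430.2295

£1430.23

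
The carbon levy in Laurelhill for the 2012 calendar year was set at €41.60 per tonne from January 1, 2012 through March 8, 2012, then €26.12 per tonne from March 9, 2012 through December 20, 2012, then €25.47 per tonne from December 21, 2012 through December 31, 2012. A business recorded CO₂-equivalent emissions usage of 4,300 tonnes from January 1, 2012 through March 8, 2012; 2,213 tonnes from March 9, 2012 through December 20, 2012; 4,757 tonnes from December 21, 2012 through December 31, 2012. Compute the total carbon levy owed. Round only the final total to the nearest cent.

January 1 – March 8, 2012: 4,300 tonnes at €41.60/tonne → €178880.00
March 9 – December 20, 2012: 2,213 tonnes at €26.12/tonne → €57803.56
December 21 – December 31, 2012: 4,757 tonnes at €25.47/tonne → €121160.79

€357844.35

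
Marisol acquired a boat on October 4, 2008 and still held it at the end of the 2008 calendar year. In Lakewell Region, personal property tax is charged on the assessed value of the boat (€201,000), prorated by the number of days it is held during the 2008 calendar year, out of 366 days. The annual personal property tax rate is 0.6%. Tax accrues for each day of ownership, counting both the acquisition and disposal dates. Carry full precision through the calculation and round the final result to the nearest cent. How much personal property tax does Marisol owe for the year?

€293.26

Days held (October 4 – December 31, 2008): 89 out of 366
Tax = €201,000 × 0.6% × 89/366 = €293.2623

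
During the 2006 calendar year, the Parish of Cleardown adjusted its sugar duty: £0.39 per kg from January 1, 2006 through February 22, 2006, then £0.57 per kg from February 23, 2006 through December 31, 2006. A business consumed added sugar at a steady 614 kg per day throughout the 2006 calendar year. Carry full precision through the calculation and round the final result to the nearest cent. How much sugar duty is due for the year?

£121,885.14

January 1 – February 22, 2006: 53 days × 614 kg/day = 32,542 kg at £0.39/kg → £12,691.38
February 23 – December 31, 2006: 312 days × 614 kg/day = 191,568 kg at £0.57/kg → £109,193.76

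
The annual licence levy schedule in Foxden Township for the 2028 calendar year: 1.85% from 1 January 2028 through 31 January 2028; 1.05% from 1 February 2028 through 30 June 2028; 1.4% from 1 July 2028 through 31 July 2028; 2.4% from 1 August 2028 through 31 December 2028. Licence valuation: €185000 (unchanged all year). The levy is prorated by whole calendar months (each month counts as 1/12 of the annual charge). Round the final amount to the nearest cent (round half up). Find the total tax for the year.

1 January – 31 January 2028: 1 month at 1.85% → €185000 × 1.85% × 1/12 = €285.2083
1 February – 30 June 2028: 5 months at 1.05% → €185000 × 1.05% × 5/12 = €809.3750
1 July – 31 July 2028: 1 month at 1.4% → €185000 × 1.4% × 1/12 = €215.8333
1 August – 31 December 2028: 5 months at 2.4% → €185000 × 2.4% × 5/12 = €1850.0000
Total = €3160.4167

€3160.42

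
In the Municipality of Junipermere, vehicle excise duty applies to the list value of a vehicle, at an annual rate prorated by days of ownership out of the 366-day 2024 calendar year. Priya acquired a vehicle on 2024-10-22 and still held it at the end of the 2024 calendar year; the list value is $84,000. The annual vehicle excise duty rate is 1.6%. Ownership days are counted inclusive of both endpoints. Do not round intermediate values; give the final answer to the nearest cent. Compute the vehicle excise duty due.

Days held (2024-10-22 to 2024-12-31): 71 out of 366
Tax = $84,000 × 1.6% × 71/366 = $260.7213

$260.72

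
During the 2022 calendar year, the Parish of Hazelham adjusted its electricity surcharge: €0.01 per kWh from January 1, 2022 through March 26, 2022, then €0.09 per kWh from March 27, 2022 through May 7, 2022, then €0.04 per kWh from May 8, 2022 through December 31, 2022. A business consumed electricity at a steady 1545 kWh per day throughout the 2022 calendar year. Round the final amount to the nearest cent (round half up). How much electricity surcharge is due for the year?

€21,861.75

January 1 – March 26, 2022: 85 days × 1545 kWh/day = 131,325 kWh at €0.01/kWh → €1,313.25
March 27 – May 7, 2022: 42 days × 1545 kWh/day = 64,890 kWh at €0.09/kWh → €5,840.10
May 8 – December 31, 2022: 238 days × 1545 kWh/day = 367,710 kWh at €0.04/kWh → €14,708.40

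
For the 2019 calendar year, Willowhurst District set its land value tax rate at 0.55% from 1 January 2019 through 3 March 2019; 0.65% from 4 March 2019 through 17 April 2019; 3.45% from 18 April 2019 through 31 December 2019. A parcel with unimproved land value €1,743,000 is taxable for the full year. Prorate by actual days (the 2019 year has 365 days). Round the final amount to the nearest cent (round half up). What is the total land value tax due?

€45,530.50

1 January – 3 March 2019: 62 days at 0.55% → €1,743,000 × 0.55% × 62/365 = €1,628.3918
4 March – 17 April 2019: 45 days at 0.65% → €1,743,000 × 0.65% × 45/365 = €1,396.7877
18 April – 31 December 2019: 258 days at 3.45% → €1,743,000 × 3.45% × 258/365 = €42,505.3233
Total = €45,530.5027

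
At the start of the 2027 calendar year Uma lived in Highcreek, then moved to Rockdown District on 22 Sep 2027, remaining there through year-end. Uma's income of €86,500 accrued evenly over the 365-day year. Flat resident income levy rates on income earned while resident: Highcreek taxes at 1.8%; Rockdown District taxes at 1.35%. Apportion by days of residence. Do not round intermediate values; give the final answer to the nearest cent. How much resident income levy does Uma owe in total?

Highcreek, 1 Jan – 21 Sep 2027: 264 days → €86,500 × 1.8% × 264/365 = €1,126.1589
Rockdown District, 22 Sep – 31 Dec 2027: 101 days → €86,500 × 1.35% × 101/365 = €323.1308
Total = €1,449.2897

€1,449.29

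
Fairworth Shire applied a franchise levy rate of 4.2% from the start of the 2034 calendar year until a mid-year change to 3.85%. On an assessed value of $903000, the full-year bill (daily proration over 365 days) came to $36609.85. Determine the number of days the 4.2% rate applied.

213 days

Let d = days at the first rate; then 365 − d days at the second rate.
$903000 × [4.2%·d + 3.85%·(365−d)] / 365 = $36609.85
Solving gives d = 213, so the new rate took effect on 2 August 2034.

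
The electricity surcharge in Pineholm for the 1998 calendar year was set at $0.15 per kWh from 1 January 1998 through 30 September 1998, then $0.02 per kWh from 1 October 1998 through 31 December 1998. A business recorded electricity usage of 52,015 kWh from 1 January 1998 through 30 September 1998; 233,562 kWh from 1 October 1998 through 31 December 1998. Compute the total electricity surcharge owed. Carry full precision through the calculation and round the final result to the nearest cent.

$12473.49

1 January – 30 September 1998: 52,015 kWh at $0.15/kWh → $7802.25
1 October – 31 December 1998: 233,562 kWh at $0.02/kWh → $4671.24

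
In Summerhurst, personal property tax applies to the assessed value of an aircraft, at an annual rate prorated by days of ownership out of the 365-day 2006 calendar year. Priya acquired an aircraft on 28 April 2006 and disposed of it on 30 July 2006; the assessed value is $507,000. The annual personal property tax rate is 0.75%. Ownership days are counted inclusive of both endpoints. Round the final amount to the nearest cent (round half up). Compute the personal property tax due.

$979.27

Days held (28 April – 30 July 2006): 94 out of 365
Tax = $507,000 × 0.75% × 94/365 = $979.2740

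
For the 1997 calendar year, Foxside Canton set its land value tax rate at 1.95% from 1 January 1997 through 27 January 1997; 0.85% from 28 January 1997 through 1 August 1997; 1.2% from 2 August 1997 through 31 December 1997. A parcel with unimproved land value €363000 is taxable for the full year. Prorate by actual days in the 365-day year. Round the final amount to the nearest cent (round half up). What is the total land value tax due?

1 January – 27 January 1997: 27 days at 1.95% → €363000 × 1.95% × 27/365 = €523.6151
28 January – 1 August 1997: 186 days at 0.85% → €363000 × 0.85% × 186/365 = €1572.3370
2 August – 31 December 1997: 152 days at 1.2% → €363000 × 1.2% × 152/365 = €1814.0055
Total = €3909.9575

€3909.96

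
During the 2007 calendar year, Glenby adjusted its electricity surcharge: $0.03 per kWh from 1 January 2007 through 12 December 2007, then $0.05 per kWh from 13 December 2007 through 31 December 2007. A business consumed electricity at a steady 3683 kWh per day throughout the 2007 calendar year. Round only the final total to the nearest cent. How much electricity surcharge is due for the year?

1 January – 12 December 2007: 346 days × 3683 kWh/day = 1,274,318 kWh at $0.03/kWh → $38,229.54
13 December – 31 December 2007: 19 days × 3683 kWh/day = 69,977 kWh at $0.05/kWh → $3,498.85

$41,728.39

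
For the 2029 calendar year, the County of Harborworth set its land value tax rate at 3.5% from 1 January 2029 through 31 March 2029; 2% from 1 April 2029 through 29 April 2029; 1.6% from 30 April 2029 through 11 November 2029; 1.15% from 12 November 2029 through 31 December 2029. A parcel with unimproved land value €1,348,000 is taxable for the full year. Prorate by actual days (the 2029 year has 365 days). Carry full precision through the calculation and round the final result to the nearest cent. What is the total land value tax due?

€27,480.73

1 January – 31 March 2029: 90 days at 3.5% → €1,348,000 × 3.5% × 90/365 = €11,633.4247
1 April – 29 April 2029: 29 days at 2% → €1,348,000 × 2% × 29/365 = €2,142.0274
30 April – 11 November 2029: 196 days at 1.6% → €1,348,000 × 1.6% × 196/365 = €11,581.7205
12 November – 31 December 2029: 50 days at 1.15% → €1,348,000 × 1.15% × 50/365 = €2,123.5616
Total = €27,480.7342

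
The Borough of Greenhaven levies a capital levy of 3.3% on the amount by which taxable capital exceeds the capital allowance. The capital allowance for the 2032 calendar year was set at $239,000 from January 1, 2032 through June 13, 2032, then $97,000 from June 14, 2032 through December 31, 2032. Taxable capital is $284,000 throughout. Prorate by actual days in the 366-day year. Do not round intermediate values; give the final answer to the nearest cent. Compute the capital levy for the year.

January 1 – June 13, 2032: 165 days, exemption $239,000 → ($284,000 − $239,000) × 3.3% × 165/366 = $669.4672
June 14 – December 31, 2032: 201 days, exemption $97,000 → ($284,000 − $97,000) × 3.3% × 201/366 = $3,388.9918
Total = $4,058.4590

$4,058.46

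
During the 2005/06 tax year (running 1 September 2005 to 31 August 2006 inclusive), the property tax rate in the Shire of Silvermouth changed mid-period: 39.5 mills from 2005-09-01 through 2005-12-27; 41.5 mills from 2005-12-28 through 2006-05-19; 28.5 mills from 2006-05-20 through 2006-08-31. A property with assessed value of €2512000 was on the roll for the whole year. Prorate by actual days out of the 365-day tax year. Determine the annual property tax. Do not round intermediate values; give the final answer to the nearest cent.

2005-09-01 to 2005-12-27: 118 days at 39.5 mills → €2512000 × 3.95% × 118/365 = €32077.8959
2005-12-28 to 2006-05-19: 143 days at 41.5 mills → €2512000 × 4.15% × 143/365 = €40842.3671
2006-05-20 to 2006-08-31: 104 days at 28.5 mills → €2512000 × 2.85% × 104/365 = €20398.8164
Total = €93319.0795

€93319.08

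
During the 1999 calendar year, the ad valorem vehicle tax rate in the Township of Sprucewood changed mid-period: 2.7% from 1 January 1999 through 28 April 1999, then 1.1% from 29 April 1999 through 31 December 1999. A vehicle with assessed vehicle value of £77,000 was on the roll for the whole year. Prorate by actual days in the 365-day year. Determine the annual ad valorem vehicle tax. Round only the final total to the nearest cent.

1 January – 28 April 1999: 118 days at 2.7% → £77,000 × 2.7% × 118/365 = £672.1151
29 April – 31 December 1999: 247 days at 1.1% → £77,000 × 1.1% × 247/365 = £573.1753
Total = £1,245.2904

£1,245.29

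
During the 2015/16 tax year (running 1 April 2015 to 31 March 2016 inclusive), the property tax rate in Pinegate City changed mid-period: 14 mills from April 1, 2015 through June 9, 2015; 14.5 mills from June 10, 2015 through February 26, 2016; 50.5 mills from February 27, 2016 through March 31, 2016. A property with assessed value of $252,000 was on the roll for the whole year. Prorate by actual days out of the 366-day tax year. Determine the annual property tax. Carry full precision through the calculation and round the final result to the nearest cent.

$4,472.66

April 1 – June 9, 2015: 70 days at 14 mills → $252,000 × 1.4% × 70/366 = $674.7541
June 10, 2015 – February 26, 2016: 262 days at 14.5 mills → $252,000 × 1.45% × 262/366 = $2,615.7049
February 27 – March 31, 2016: 34 days at 50.5 mills → $252,000 × 5.05% × 34/366 = $1,182.1967
Total = $4,472.6557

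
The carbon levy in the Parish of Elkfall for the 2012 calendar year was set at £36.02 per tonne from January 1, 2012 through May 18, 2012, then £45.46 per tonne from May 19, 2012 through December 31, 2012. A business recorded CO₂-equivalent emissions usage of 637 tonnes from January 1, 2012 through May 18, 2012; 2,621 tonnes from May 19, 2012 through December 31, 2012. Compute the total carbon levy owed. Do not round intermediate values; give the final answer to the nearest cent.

£142,095.40

January 1 – May 18, 2012: 637 tonnes at £36.02/tonne → £22,944.74
May 19 – December 31, 2012: 2,621 tonnes at £45.46/tonne → £119,150.66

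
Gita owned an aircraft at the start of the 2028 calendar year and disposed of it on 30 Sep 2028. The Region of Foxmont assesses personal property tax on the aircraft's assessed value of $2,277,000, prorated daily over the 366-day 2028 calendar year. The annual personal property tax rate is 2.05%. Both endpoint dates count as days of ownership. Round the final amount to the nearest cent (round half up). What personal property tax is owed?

$34,945.11

Days held (1 Jan – 30 Sep 2028): 274 out of 366
Tax = $2,277,000 × 2.05% × 274/366 = $34,945.1066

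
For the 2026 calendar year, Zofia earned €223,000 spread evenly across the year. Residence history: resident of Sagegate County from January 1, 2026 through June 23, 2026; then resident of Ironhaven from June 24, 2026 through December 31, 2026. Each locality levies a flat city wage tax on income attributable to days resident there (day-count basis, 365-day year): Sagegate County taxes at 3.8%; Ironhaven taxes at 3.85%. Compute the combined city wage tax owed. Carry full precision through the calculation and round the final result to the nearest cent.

€8,532.35

Sagegate County, January 1 – June 23, 2026: 174 days → €223,000 × 3.8% × 174/365 = €4,039.6603
Ironhaven, June 24 – December 31, 2026: 191 days → €223,000 × 3.85% × 191/365 = €4,492.6863
Total = €8,532.3466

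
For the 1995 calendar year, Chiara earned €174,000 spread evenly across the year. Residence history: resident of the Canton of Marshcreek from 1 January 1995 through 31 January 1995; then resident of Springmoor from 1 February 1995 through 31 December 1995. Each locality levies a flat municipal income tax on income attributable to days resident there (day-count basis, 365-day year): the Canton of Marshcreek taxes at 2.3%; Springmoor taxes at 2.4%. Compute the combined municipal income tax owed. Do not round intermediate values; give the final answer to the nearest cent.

The Canton of Marshcreek, 1 January – 31 January 1995: 31 days → €174,000 × 2.3% × 31/365 = €339.8959
Springmoor, 1 February – 31 December 1995: 334 days → €174,000 × 2.4% × 334/365 = €3,821.3260
Total = €4,161.2219

€4,161.22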